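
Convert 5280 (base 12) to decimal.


Positional values (base 12):
  0 × 12^0 = 0 × 1 = 0
  8 × 12^1 = 8 × 12 = 96
  2 × 12^2 = 2 × 144 = 288
  5 × 12^3 = 5 × 1728 = 8640
Sum = 0 + 96 + 288 + 8640
= 9024


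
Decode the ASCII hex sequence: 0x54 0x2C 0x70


Codes (hex): 0x54 0x2C 0x70
Per-code ASCII lookup:
  0x54 = 84  (range 65-90: uppercase, 84 - 65 = 19) → 'T'
  0x2C = 44  (special character) → ','
  0x70 = 112  (range 97-122: lowercase, 112 - 97 = 15) → 'p'
= 'T,p'


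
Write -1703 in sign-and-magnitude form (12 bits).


Sign bit: 1 (negative)
Magnitude: 1703 = 11010100111
= 111010100111


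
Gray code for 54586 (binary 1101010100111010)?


Binary: 1101010100111010
Gray code: G = B XOR (B >> 1)
B >> 1 = 0110101010011101
1101010100111010 XOR 0110101010011101:
  1 XOR 0 = 1
  1 XOR 1 = 0
  0 XOR 1 = 1
  1 XOR 0 = 1
  0 XOR 1 = 1
  1 XOR 0 = 1
  0 XOR 1 = 1
  1 XOR 0 = 1
  0 XOR 1 = 1
  0 XOR 0 = 0
  1 XOR 0 = 1
  1 XOR 1 = 0
  1 XOR 1 = 0
  0 XOR 1 = 1
  1 XOR 0 = 1
  0 XOR 1 = 1
= 1011111110100111


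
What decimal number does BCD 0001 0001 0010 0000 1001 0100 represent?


Each 4-bit group → digit:
  0001 → 1
  0001 → 1
  0010 → 2
  0000 → 0
  1001 → 9
  0100 → 4
= 112094


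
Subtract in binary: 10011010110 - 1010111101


Align and subtract column by column (LSB to MSB, borrowing when needed):
  10011010110
- 01010111101
  -----------
  col 0: (0 - 0 borrow-in) - 1 → borrow from next column: (0+2) - 1 = 1, borrow out 1
  col 1: (1 - 1 borrow-in) - 0 → 0 - 0 = 0, borrow out 0
  col 2: (1 - 0 borrow-in) - 1 → 1 - 1 = 0, borrow out 0
  col 3: (0 - 0 borrow-in) - 1 → borrow from next column: (0+2) - 1 = 1, borrow out 1
  col 4: (1 - 1 borrow-in) - 1 → borrow from next column: (0+2) - 1 = 1, borrow out 1
  col 5: (0 - 1 borrow-in) - 1 → borrow from next column: (-1+2) - 1 = 0, borrow out 1
  col 6: (1 - 1 borrow-in) - 0 → 0 - 0 = 0, borrow out 0
  col 7: (1 - 0 borrow-in) - 1 → 1 - 1 = 0, borrow out 0
  col 8: (0 - 0 borrow-in) - 0 → 0 - 0 = 0, borrow out 0
  col 9: (0 - 0 borrow-in) - 1 → borrow from next column: (0+2) - 1 = 1, borrow out 1
  col 10: (1 - 1 borrow-in) - 0 → 0 - 0 = 0, borrow out 0
Reading bits MSB→LSB: 01000011001
Strip leading zeros: 1000011001
= 1000011001


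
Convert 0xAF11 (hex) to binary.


Each hex digit → 4 binary bits:
  A = 1010
  F = 1111
  1 = 0001
  1 = 0001
Concatenate: 1010 1111 0001 0001
= 1010111100010001


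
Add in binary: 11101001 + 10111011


Align and add column by column (LSB to MSB, carry propagating):
  011101001
+ 010111011
  ---------
  col 0: 1 + 1 + 0 (carry in) = 2 → bit 0, carry out 1
  col 1: 0 + 1 + 1 (carry in) = 2 → bit 0, carry out 1
  col 2: 0 + 0 + 1 (carry in) = 1 → bit 1, carry out 0
  col 3: 1 + 1 + 0 (carry in) = 2 → bit 0, carry out 1
  col 4: 0 + 1 + 1 (carry in) = 2 → bit 0, carry out 1
  col 5: 1 + 1 + 1 (carry in) = 3 → bit 1, carry out 1
  col 6: 1 + 0 + 1 (carry in) = 2 → bit 0, carry out 1
  col 7: 1 + 1 + 1 (carry in) = 3 → bit 1, carry out 1
  col 8: 0 + 0 + 1 (carry in) = 1 → bit 1, carry out 0
Reading bits MSB→LSB: 110100100
Strip leading zeros: 110100100
= 110100100


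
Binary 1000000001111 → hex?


Group into 4-bit nibbles: 0001000000001111
  0001 = 1
  0000 = 0
  0000 = 0
  1111 = F
= 0x100F


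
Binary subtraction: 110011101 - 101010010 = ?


Align and subtract column by column (LSB to MSB, borrowing when needed):
  110011101
- 101010010
  ---------
  col 0: (1 - 0 borrow-in) - 0 → 1 - 0 = 1, borrow out 0
  col 1: (0 - 0 borrow-in) - 1 → borrow from next column: (0+2) - 1 = 1, borrow out 1
  col 2: (1 - 1 borrow-in) - 0 → 0 - 0 = 0, borrow out 0
  col 3: (1 - 0 borrow-in) - 0 → 1 - 0 = 1, borrow out 0
  col 4: (1 - 0 borrow-in) - 1 → 1 - 1 = 0, borrow out 0
  col 5: (0 - 0 borrow-in) - 0 → 0 - 0 = 0, borrow out 0
  col 6: (0 - 0 borrow-in) - 1 → borrow from next column: (0+2) - 1 = 1, borrow out 1
  col 7: (1 - 1 borrow-in) - 0 → 0 - 0 = 0, borrow out 0
  col 8: (1 - 0 borrow-in) - 1 → 1 - 1 = 0, borrow out 0
Reading bits MSB→LSB: 001001011
Strip leading zeros: 1001011
= 1001011


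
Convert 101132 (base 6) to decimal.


Positional values (base 6):
  2 × 6^0 = 2 × 1 = 2
  3 × 6^1 = 3 × 6 = 18
  1 × 6^2 = 1 × 36 = 36
  1 × 6^3 = 1 × 216 = 216
  0 × 6^4 = 0 × 1296 = 0
  1 × 6^5 = 1 × 7776 = 7776
Sum = 2 + 18 + 36 + 216 + 0 + 7776
= 8048


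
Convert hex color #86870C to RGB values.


Hex: #86870C
R = 86₁₆ = 134
G = 87₁₆ = 135
B = 0C₁₆ = 12
= RGB(134, 135, 12)


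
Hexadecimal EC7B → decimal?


Positional values:
Position 0: B × 16^0 = 11 × 1 = 11
Position 1: 7 × 16^1 = 7 × 16 = 112
Position 2: C × 16^2 = 12 × 256 = 3072
Position 3: E × 16^3 = 14 × 4096 = 57344
Sum = 11 + 112 + 3072 + 57344
= 60539


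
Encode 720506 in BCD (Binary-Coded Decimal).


Each digit → 4-bit binary:
  7 → 0111
  2 → 0010
  0 → 0000
  5 → 0101
  0 → 0000
  6 → 0110
= 0111 0010 0000 0101 0000 0110


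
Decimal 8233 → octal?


Divide by 8 repeatedly:
8233 ÷ 8 = 1029 remainder 1
1029 ÷ 8 = 128 remainder 5
128 ÷ 8 = 16 remainder 0
16 ÷ 8 = 2 remainder 0
2 ÷ 8 = 0 remainder 2
Reading remainders bottom-up:
= 0o20051


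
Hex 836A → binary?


Each hex digit → 4 binary bits:
  8 = 1000
  3 = 0011
  6 = 0110
  A = 1010
Concatenate: 1000 0011 0110 1010
= 1000001101101010


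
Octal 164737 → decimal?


Positional values:
Position 0: 7 × 8^0 = 7
Position 1: 3 × 8^1 = 24
Position 2: 7 × 8^2 = 448
Position 3: 4 × 8^3 = 2048
Position 4: 6 × 8^4 = 24576
Position 5: 1 × 8^5 = 32768
Sum = 7 + 24 + 448 + 2048 + 24576 + 32768
= 59871


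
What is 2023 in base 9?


Divide by 9 repeatedly:
2023 ÷ 9 = 224 remainder 7
224 ÷ 9 = 24 remainder 8
24 ÷ 9 = 2 remainder 6
2 ÷ 9 = 0 remainder 2
Reading remainders bottom-up:
= 2687


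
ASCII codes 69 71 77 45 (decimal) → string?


Codes (decimal): 69 71 77 45
Per-code ASCII lookup:
  69  (range 65-90: uppercase, 69 - 65 = 4) → 'E'
  71  (range 65-90: uppercase, 71 - 65 = 6) → 'G'
  77  (range 65-90: uppercase, 77 - 65 = 12) → 'M'
  45  (special character) → '-'
= 'EGM-'


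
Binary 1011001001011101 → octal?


Group into 3-bit groups: 001011001001011101
  001 = 1
  011 = 3
  001 = 1
  001 = 1
  011 = 3
  101 = 5
= 0o131135


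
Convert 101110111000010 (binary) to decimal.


Positional values:
Bit 1: 1 × 2^1 = 2
Bit 6: 1 × 2^6 = 64
Bit 7: 1 × 2^7 = 128
Bit 8: 1 × 2^8 = 256
Bit 10: 1 × 2^10 = 1024
Bit 11: 1 × 2^11 = 2048
Bit 12: 1 × 2^12 = 4096
Bit 14: 1 × 2^14 = 16384
Sum = 2 + 64 + 128 + 256 + 1024 + 2048 + 4096 + 16384
= 24002


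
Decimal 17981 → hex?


Divide by 16 repeatedly:
17981 ÷ 16 = 1123 remainder 13 (D)
1123 ÷ 16 = 70 remainder 3 (3)
70 ÷ 16 = 4 remainder 6 (6)
4 ÷ 16 = 0 remainder 4 (4)
Reading remainders bottom-up:
= 0x463D


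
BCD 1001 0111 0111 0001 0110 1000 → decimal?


Each 4-bit group → digit:
  1001 → 9
  0111 → 7
  0111 → 7
  0001 → 1
  0110 → 6
  1000 → 8
= 977168


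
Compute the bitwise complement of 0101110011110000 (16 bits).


Original: 0101110011110000
Invert all bits:
  bit 0: 0 → 1
  bit 1: 1 → 0
  bit 2: 0 → 1
  bit 3: 1 → 0
  bit 4: 1 → 0
  bit 5: 1 → 0
  bit 6: 0 → 1
  bit 7: 0 → 1
  bit 8: 1 → 0
  bit 9: 1 → 0
  bit 10: 1 → 0
  bit 11: 1 → 0
  bit 12: 0 → 1
  bit 13: 0 → 1
  bit 14: 0 → 1
  bit 15: 0 → 1
= 1010001100001111


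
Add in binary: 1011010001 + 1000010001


Align and add column by column (LSB to MSB, carry propagating):
  01011010001
+ 01000010001
  -----------
  col 0: 1 + 1 + 0 (carry in) = 2 → bit 0, carry out 1
  col 1: 0 + 0 + 1 (carry in) = 1 → bit 1, carry out 0
  col 2: 0 + 0 + 0 (carry in) = 0 → bit 0, carry out 0
  col 3: 0 + 0 + 0 (carry in) = 0 → bit 0, carry out 0
  col 4: 1 + 1 + 0 (carry in) = 2 → bit 0, carry out 1
  col 5: 0 + 0 + 1 (carry in) = 1 → bit 1, carry out 0
  col 6: 1 + 0 + 0 (carry in) = 1 → bit 1, carry out 0
  col 7: 1 + 0 + 0 (carry in) = 1 → bit 1, carry out 0
  col 8: 0 + 0 + 0 (carry in) = 0 → bit 0, carry out 0
  col 9: 1 + 1 + 0 (carry in) = 2 → bit 0, carry out 1
  col 10: 0 + 0 + 1 (carry in) = 1 → bit 1, carry out 0
Reading bits MSB→LSB: 10011100010
Strip leading zeros: 10011100010
= 10011100010


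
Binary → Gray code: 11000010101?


Binary: 11000010101
Gray code: G = B XOR (B >> 1)
B >> 1 = 01100001010
11000010101 XOR 01100001010:
  1 XOR 0 = 1
  1 XOR 1 = 0
  0 XOR 1 = 1
  0 XOR 0 = 0
  0 XOR 0 = 0
  0 XOR 0 = 0
  1 XOR 0 = 1
  0 XOR 1 = 1
  1 XOR 0 = 1
  0 XOR 1 = 1
  1 XOR 0 = 1
= 10100011111


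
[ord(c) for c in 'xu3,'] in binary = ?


String: 'xu3,'  (4 characters)
Per-character ASCII lookup:
  'x': lowercase starts at 97: 'x' = 97 + 23 = 120 → 1111000
  'u': lowercase starts at 97: 'u' = 97 + 20 = 117 → 1110101
  '3': digits start at 48: '3' = 48 + 3 = 51 → 110011
  ',': special character: ',' = 44 → 101100
= 1111000 1110101 110011 101100


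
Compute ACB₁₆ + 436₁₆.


Align and add column by column (LSB to MSB, each column mod 16 with carry):
  0ACB
+ 0436
  ----
  col 0: B(11) + 6(6) + 0 (carry in) = 17 → 1(1), carry out 1
  col 1: C(12) + 3(3) + 1 (carry in) = 16 → 0(0), carry out 1
  col 2: A(10) + 4(4) + 1 (carry in) = 15 → F(15), carry out 0
  col 3: 0(0) + 0(0) + 0 (carry in) = 0 → 0(0), carry out 0
Reading digits MSB→LSB: 0F01
Strip leading zeros: F01
= 0xF01


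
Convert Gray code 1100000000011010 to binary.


Gray code: 1100000000011010
MSB stays the same: 1
Each subsequent bit = prev_binary XOR current_gray:
  B[1] = 1 XOR 1 = 0
  B[2] = 0 XOR 0 = 0
  B[3] = 0 XOR 0 = 0
  B[4] = 0 XOR 0 = 0
  B[5] = 0 XOR 0 = 0
  B[6] = 0 XOR 0 = 0
  B[7] = 0 XOR 0 = 0
  B[8] = 0 XOR 0 = 0
  B[9] = 0 XOR 0 = 0
  B[10] = 0 XOR 0 = 0
  B[11] = 0 XOR 1 = 1
  B[12] = 1 XOR 1 = 0
  B[13] = 0 XOR 0 = 0
  B[14] = 0 XOR 1 = 1
  B[15] = 1 XOR 0 = 1
= 1000000000010011 (32787 decimal)


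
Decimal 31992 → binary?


Divide by 2 repeatedly:
31992 ÷ 2 = 15996 remainder 0
15996 ÷ 2 = 7998 remainder 0
7998 ÷ 2 = 3999 remainder 0
3999 ÷ 2 = 1999 remainder 1
1999 ÷ 2 = 999 remainder 1
999 ÷ 2 = 499 remainder 1
499 ÷ 2 = 249 remainder 1
249 ÷ 2 = 124 remainder 1
124 ÷ 2 = 62 remainder 0
62 ÷ 2 = 31 remainder 0
31 ÷ 2 = 15 remainder 1
15 ÷ 2 = 7 remainder 1
7 ÷ 2 = 3 remainder 1
3 ÷ 2 = 1 remainder 1
1 ÷ 2 = 0 remainder 1
Reading remainders bottom-up:
= 111110011111000


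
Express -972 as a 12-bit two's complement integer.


Original: 001111001100
Step 1 - Invert all bits: 110000110011
Step 2 - Add 1: 110000110011 + 1
= 110000110100 (represents -972)


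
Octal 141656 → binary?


Each octal digit → 3 binary bits:
  1 = 001
  4 = 100
  1 = 001
  6 = 110
  5 = 101
  6 = 110
Concatenate: 001 100 001 110 101 110
= 001100001110101110


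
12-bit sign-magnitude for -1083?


Sign bit: 1 (negative)
Magnitude: 1083 = 10000111011
= 110000111011


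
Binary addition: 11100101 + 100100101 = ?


Align and add column by column (LSB to MSB, carry propagating):
  0011100101
+ 0100100101
  ----------
  col 0: 1 + 1 + 0 (carry in) = 2 → bit 0, carry out 1
  col 1: 0 + 0 + 1 (carry in) = 1 → bit 1, carry out 0
  col 2: 1 + 1 + 0 (carry in) = 2 → bit 0, carry out 1
  col 3: 0 + 0 + 1 (carry in) = 1 → bit 1, carry out 0
  col 4: 0 + 0 + 0 (carry in) = 0 → bit 0, carry out 0
  col 5: 1 + 1 + 0 (carry in) = 2 → bit 0, carry out 1
  col 6: 1 + 0 + 1 (carry in) = 2 → bit 0, carry out 1
  col 7: 1 + 0 + 1 (carry in) = 2 → bit 0, carry out 1
  col 8: 0 + 1 + 1 (carry in) = 2 → bit 0, carry out 1
  col 9: 0 + 0 + 1 (carry in) = 1 → bit 1, carry out 0
Reading bits MSB→LSB: 1000001010
Strip leading zeros: 1000001010
= 1000001010


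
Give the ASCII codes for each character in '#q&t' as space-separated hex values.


String: '#q&t'  (4 characters)
Per-character ASCII lookup:
  '#': special character: '#' = 35 → 0x23
  'q': lowercase starts at 97: 'q' = 97 + 16 = 113 → 0x71
  '&': special character: '&' = 38 → 0x26
  't': lowercase starts at 97: 't' = 97 + 19 = 116 → 0x74
= 0x23 0x71 0x26 0x74


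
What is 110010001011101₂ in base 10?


Positional values:
Bit 0: 1 × 2^0 = 1
Bit 2: 1 × 2^2 = 4
Bit 3: 1 × 2^3 = 8
Bit 4: 1 × 2^4 = 16
Bit 6: 1 × 2^6 = 64
Bit 10: 1 × 2^10 = 1024
Bit 13: 1 × 2^13 = 8192
Bit 14: 1 × 2^14 = 16384
Sum = 1 + 4 + 8 + 16 + 64 + 1024 + 8192 + 16384
= 25693


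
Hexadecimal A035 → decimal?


Positional values:
Position 0: 5 × 16^0 = 5 × 1 = 5
Position 1: 3 × 16^1 = 3 × 16 = 48
Position 2: 0 × 16^2 = 0 × 256 = 0
Position 3: A × 16^3 = 10 × 4096 = 40960
Sum = 5 + 48 + 0 + 40960
= 41013


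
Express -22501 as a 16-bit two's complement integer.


Original: 0101011111100101
Step 1 - Invert all bits: 1010100000011010
Step 2 - Add 1: 1010100000011010 + 1
= 1010100000011011 (represents -22501)


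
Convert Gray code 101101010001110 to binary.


Gray code: 101101010001110
MSB stays the same: 1
Each subsequent bit = prev_binary XOR current_gray:
  B[1] = 1 XOR 0 = 1
  B[2] = 1 XOR 1 = 0
  B[3] = 0 XOR 1 = 1
  B[4] = 1 XOR 0 = 1
  B[5] = 1 XOR 1 = 0
  B[6] = 0 XOR 0 = 0
  B[7] = 0 XOR 1 = 1
  B[8] = 1 XOR 0 = 1
  B[9] = 1 XOR 0 = 1
  B[10] = 1 XOR 0 = 1
  B[11] = 1 XOR 1 = 0
  B[12] = 0 XOR 1 = 1
  B[13] = 1 XOR 1 = 0
  B[14] = 0 XOR 0 = 0
= 110110011110100 (27892 decimal)


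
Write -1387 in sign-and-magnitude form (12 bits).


Sign bit: 1 (negative)
Magnitude: 1387 = 10101101011
= 110101101011


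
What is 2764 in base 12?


Divide by 12 repeatedly:
2764 ÷ 12 = 230 remainder 4
230 ÷ 12 = 19 remainder 2
19 ÷ 12 = 1 remainder 7
1 ÷ 12 = 0 remainder 1
Reading remainders bottom-up:
= 1724


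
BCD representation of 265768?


Each digit → 4-bit binary:
  2 → 0010
  6 → 0110
  5 → 0101
  7 → 0111
  6 → 0110
  8 → 1000
= 0010 0110 0101 0111 0110 1000


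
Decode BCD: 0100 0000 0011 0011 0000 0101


Each 4-bit group → digit:
  0100 → 4
  0000 → 0
  0011 → 3
  0011 → 3
  0000 → 0
  0101 → 5
= 403305


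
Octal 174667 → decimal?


Positional values:
Position 0: 7 × 8^0 = 7
Position 1: 6 × 8^1 = 48
Position 2: 6 × 8^2 = 384
Position 3: 4 × 8^3 = 2048
Position 4: 7 × 8^4 = 28672
Position 5: 1 × 8^5 = 32768
Sum = 7 + 48 + 384 + 2048 + 28672 + 32768
= 63927


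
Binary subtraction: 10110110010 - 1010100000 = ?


Align and subtract column by column (LSB to MSB, borrowing when needed):
  10110110010
- 01010100000
  -----------
  col 0: (0 - 0 borrow-in) - 0 → 0 - 0 = 0, borrow out 0
  col 1: (1 - 0 borrow-in) - 0 → 1 - 0 = 1, borrow out 0
  col 2: (0 - 0 borrow-in) - 0 → 0 - 0 = 0, borrow out 0
  col 3: (0 - 0 borrow-in) - 0 → 0 - 0 = 0, borrow out 0
  col 4: (1 - 0 borrow-in) - 0 → 1 - 0 = 1, borrow out 0
  col 5: (1 - 0 borrow-in) - 1 → 1 - 1 = 0, borrow out 0
  col 6: (0 - 0 borrow-in) - 0 → 0 - 0 = 0, borrow out 0
  col 7: (1 - 0 borrow-in) - 1 → 1 - 1 = 0, borrow out 0
  col 8: (1 - 0 borrow-in) - 0 → 1 - 0 = 1, borrow out 0
  col 9: (0 - 0 borrow-in) - 1 → borrow from next column: (0+2) - 1 = 1, borrow out 1
  col 10: (1 - 1 borrow-in) - 0 → 0 - 0 = 0, borrow out 0
Reading bits MSB→LSB: 01100010010
Strip leading zeros: 1100010010
= 1100010010


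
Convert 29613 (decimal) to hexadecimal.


Divide by 16 repeatedly:
29613 ÷ 16 = 1850 remainder 13 (D)
1850 ÷ 16 = 115 remainder 10 (A)
115 ÷ 16 = 7 remainder 3 (3)
7 ÷ 16 = 0 remainder 7 (7)
Reading remainders bottom-up:
= 0x73AD


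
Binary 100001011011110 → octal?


Group into 3-bit groups: 100001011011110
  100 = 4
  001 = 1
  011 = 3
  011 = 3
  110 = 6
= 0o41336


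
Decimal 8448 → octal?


Divide by 8 repeatedly:
8448 ÷ 8 = 1056 remainder 0
1056 ÷ 8 = 132 remainder 0
132 ÷ 8 = 16 remainder 4
16 ÷ 8 = 2 remainder 0
2 ÷ 8 = 0 remainder 2
Reading remainders bottom-up:
= 0o20400


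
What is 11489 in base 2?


Divide by 2 repeatedly:
11489 ÷ 2 = 5744 remainder 1
5744 ÷ 2 = 2872 remainder 0
2872 ÷ 2 = 1436 remainder 0
1436 ÷ 2 = 718 remainder 0
718 ÷ 2 = 359 remainder 0
359 ÷ 2 = 179 remainder 1
179 ÷ 2 = 89 remainder 1
89 ÷ 2 = 44 remainder 1
44 ÷ 2 = 22 remainder 0
22 ÷ 2 = 11 remainder 0
11 ÷ 2 = 5 remainder 1
5 ÷ 2 = 2 remainder 1
2 ÷ 2 = 1 remainder 0
1 ÷ 2 = 0 remainder 1
Reading remainders bottom-up:
= 10110011100001


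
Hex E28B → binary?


Each hex digit → 4 binary bits:
  E = 1110
  2 = 0010
  8 = 1000
  B = 1011
Concatenate: 1110 0010 1000 1011
= 1110001010001011


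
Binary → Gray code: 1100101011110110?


Binary: 1100101011110110
Gray code: G = B XOR (B >> 1)
B >> 1 = 0110010101111011
1100101011110110 XOR 0110010101111011:
  1 XOR 0 = 1
  1 XOR 1 = 0
  0 XOR 1 = 1
  0 XOR 0 = 0
  1 XOR 0 = 1
  0 XOR 1 = 1
  1 XOR 0 = 1
  0 XOR 1 = 1
  1 XOR 0 = 1
  1 XOR 1 = 0
  1 XOR 1 = 0
  1 XOR 1 = 0
  0 XOR 1 = 1
  1 XOR 0 = 1
  1 XOR 1 = 0
  0 XOR 1 = 1
= 1010111110001101


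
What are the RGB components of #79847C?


Hex: #79847C
R = 79₁₆ = 121
G = 84₁₆ = 132
B = 7C₁₆ = 124
= RGB(121, 132, 124)


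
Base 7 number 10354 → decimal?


Positional values (base 7):
  4 × 7^0 = 4 × 1 = 4
  5 × 7^1 = 5 × 7 = 35
  3 × 7^2 = 3 × 49 = 147
  0 × 7^3 = 0 × 343 = 0
  1 × 7^4 = 1 × 2401 = 2401
Sum = 4 + 35 + 147 + 0 + 2401
= 2587


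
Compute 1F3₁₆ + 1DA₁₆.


Align and add column by column (LSB to MSB, each column mod 16 with carry):
  01F3
+ 01DA
  ----
  col 0: 3(3) + A(10) + 0 (carry in) = 13 → D(13), carry out 0
  col 1: F(15) + D(13) + 0 (carry in) = 28 → C(12), carry out 1
  col 2: 1(1) + 1(1) + 1 (carry in) = 3 → 3(3), carry out 0
  col 3: 0(0) + 0(0) + 0 (carry in) = 0 → 0(0), carry out 0
Reading digits MSB→LSB: 03CD
Strip leading zeros: 3CD
= 0x3CD


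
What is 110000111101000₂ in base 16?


Group into 4-bit nibbles: 0110000111101000
  0110 = 6
  0001 = 1
  1110 = E
  1000 = 8
= 0x61E8


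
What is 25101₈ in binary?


Each octal digit → 3 binary bits:
  2 = 010
  5 = 101
  1 = 001
  0 = 000
  1 = 001
Concatenate: 010 101 001 000 001
= 010101001000001


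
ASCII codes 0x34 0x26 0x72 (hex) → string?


Codes (hex): 0x34 0x26 0x72
Per-code ASCII lookup:
  0x34 = 52  (range 48-57: digits, 52 - 48 = 4) → '4'
  0x26 = 38  (special character) → '&'
  0x72 = 114  (range 97-122: lowercase, 114 - 97 = 17) → 'r'
= '4&r'


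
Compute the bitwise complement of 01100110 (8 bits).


Original: 01100110
Invert all bits:
  bit 0: 0 → 1
  bit 1: 1 → 0
  bit 2: 1 → 0
  bit 3: 0 → 1
  bit 4: 0 → 1
  bit 5: 1 → 0
  bit 6: 1 → 0
  bit 7: 0 → 1
= 10011001


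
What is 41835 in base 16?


Divide by 16 repeatedly:
41835 ÷ 16 = 2614 remainder 11 (B)
2614 ÷ 16 = 163 remainder 6 (6)
163 ÷ 16 = 10 remainder 3 (3)
10 ÷ 16 = 0 remainder 10 (A)
Reading remainders bottom-up:
= 0xA36B


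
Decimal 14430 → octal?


Divide by 8 repeatedly:
14430 ÷ 8 = 1803 remainder 6
1803 ÷ 8 = 225 remainder 3
225 ÷ 8 = 28 remainder 1
28 ÷ 8 = 3 remainder 4
3 ÷ 8 = 0 remainder 3
Reading remainders bottom-up:
= 0o34136


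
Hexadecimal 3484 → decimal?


Positional values:
Position 0: 4 × 16^0 = 4 × 1 = 4
Position 1: 8 × 16^1 = 8 × 16 = 128
Position 2: 4 × 16^2 = 4 × 256 = 1024
Position 3: 3 × 16^3 = 3 × 4096 = 12288
Sum = 4 + 128 + 1024 + 12288
= 13444


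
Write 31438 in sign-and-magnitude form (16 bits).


Sign bit: 0 (positive)
Magnitude: 31438 = 111101011001110
= 0111101011001110


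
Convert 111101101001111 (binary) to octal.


Group into 3-bit groups: 111101101001111
  111 = 7
  101 = 5
  101 = 5
  001 = 1
  111 = 7
= 0o75517


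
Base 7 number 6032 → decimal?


Positional values (base 7):
  2 × 7^0 = 2 × 1 = 2
  3 × 7^1 = 3 × 7 = 21
  0 × 7^2 = 0 × 49 = 0
  6 × 7^3 = 6 × 343 = 2058
Sum = 2 + 21 + 0 + 2058
= 2081


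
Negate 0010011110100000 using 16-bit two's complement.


Original: 0010011110100000
Step 1 - Invert all bits: 1101100001011111
Step 2 - Add 1: 1101100001011111 + 1
= 1101100001100000 (represents -10144)


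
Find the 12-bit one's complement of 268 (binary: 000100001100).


Original: 000100001100
Invert all bits:
  bit 0: 0 → 1
  bit 1: 0 → 1
  bit 2: 0 → 1
  bit 3: 1 → 0
  bit 4: 0 → 1
  bit 5: 0 → 1
  bit 6: 0 → 1
  bit 7: 0 → 1
  bit 8: 1 → 0
  bit 9: 1 → 0
  bit 10: 0 → 1
  bit 11: 0 → 1
= 111011110011


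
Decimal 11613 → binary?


Divide by 2 repeatedly:
11613 ÷ 2 = 5806 remainder 1
5806 ÷ 2 = 2903 remainder 0
2903 ÷ 2 = 1451 remainder 1
1451 ÷ 2 = 725 remainder 1
725 ÷ 2 = 362 remainder 1
362 ÷ 2 = 181 remainder 0
181 ÷ 2 = 90 remainder 1
90 ÷ 2 = 45 remainder 0
45 ÷ 2 = 22 remainder 1
22 ÷ 2 = 11 remainder 0
11 ÷ 2 = 5 remainder 1
5 ÷ 2 = 2 remainder 1
2 ÷ 2 = 1 remainder 0
1 ÷ 2 = 0 remainder 1
Reading remainders bottom-up:
= 10110101011101


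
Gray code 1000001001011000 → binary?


Gray code: 1000001001011000
MSB stays the same: 1
Each subsequent bit = prev_binary XOR current_gray:
  B[1] = 1 XOR 0 = 1
  B[2] = 1 XOR 0 = 1
  B[3] = 1 XOR 0 = 1
  B[4] = 1 XOR 0 = 1
  B[5] = 1 XOR 0 = 1
  B[6] = 1 XOR 1 = 0
  B[7] = 0 XOR 0 = 0
  B[8] = 0 XOR 0 = 0
  B[9] = 0 XOR 1 = 1
  B[10] = 1 XOR 0 = 1
  B[11] = 1 XOR 1 = 0
  B[12] = 0 XOR 1 = 1
  B[13] = 1 XOR 0 = 1
  B[14] = 1 XOR 0 = 1
  B[15] = 1 XOR 0 = 1
= 1111110001101111 (64623 decimal)


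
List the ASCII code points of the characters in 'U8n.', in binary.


String: 'U8n.'  (4 characters)
Per-character ASCII lookup:
  'U': uppercase starts at 65: 'U' = 65 + 20 = 85 → 1010101
  '8': digits start at 48: '8' = 48 + 8 = 56 → 111000
  'n': lowercase starts at 97: 'n' = 97 + 13 = 110 → 1101110
  '.': special character: '.' = 46 → 101110
= 1010101 111000 1101110 101110


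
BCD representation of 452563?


Each digit → 4-bit binary:
  4 → 0100
  5 → 0101
  2 → 0010
  5 → 0101
  6 → 0110
  3 → 0011
= 0100 0101 0010 0101 0110 0011


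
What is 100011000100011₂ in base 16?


Group into 4-bit nibbles: 0100011000100011
  0100 = 4
  0110 = 6
  0010 = 2
  0011 = 3
= 0x4623


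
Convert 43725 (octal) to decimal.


Positional values:
Position 0: 5 × 8^0 = 5
Position 1: 2 × 8^1 = 16
Position 2: 7 × 8^2 = 448
Position 3: 3 × 8^3 = 1536
Position 4: 4 × 8^4 = 16384
Sum = 5 + 16 + 448 + 1536 + 16384
= 18389


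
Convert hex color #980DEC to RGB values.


Hex: #980DEC
R = 98₁₆ = 152
G = 0D₁₆ = 13
B = EC₁₆ = 236
= RGB(152, 13, 236)


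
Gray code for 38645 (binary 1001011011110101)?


Binary: 1001011011110101
Gray code: G = B XOR (B >> 1)
B >> 1 = 0100101101111010
1001011011110101 XOR 0100101101111010:
  1 XOR 0 = 1
  0 XOR 1 = 1
  0 XOR 0 = 0
  1 XOR 0 = 1
  0 XOR 1 = 1
  1 XOR 0 = 1
  1 XOR 1 = 0
  0 XOR 1 = 1
  1 XOR 0 = 1
  1 XOR 1 = 0
  1 XOR 1 = 0
  1 XOR 1 = 0
  0 XOR 1 = 1
  1 XOR 0 = 1
  0 XOR 1 = 1
  1 XOR 0 = 1
= 1101110110001111


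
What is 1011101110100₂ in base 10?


Positional values:
Bit 2: 1 × 2^2 = 4
Bit 4: 1 × 2^4 = 16
Bit 5: 1 × 2^5 = 32
Bit 6: 1 × 2^6 = 64
Bit 8: 1 × 2^8 = 256
Bit 9: 1 × 2^9 = 512
Bit 10: 1 × 2^10 = 1024
Bit 12: 1 × 2^12 = 4096
Sum = 4 + 16 + 32 + 64 + 256 + 512 + 1024 + 4096
= 6004


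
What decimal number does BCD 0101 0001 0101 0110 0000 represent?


Each 4-bit group → digit:
  0101 → 5
  0001 → 1
  0101 → 5
  0110 → 6
  0000 → 0
= 51560


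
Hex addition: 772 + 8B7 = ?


Align and add column by column (LSB to MSB, each column mod 16 with carry):
  0772
+ 08B7
  ----
  col 0: 2(2) + 7(7) + 0 (carry in) = 9 → 9(9), carry out 0
  col 1: 7(7) + B(11) + 0 (carry in) = 18 → 2(2), carry out 1
  col 2: 7(7) + 8(8) + 1 (carry in) = 16 → 0(0), carry out 1
  col 3: 0(0) + 0(0) + 1 (carry in) = 1 → 1(1), carry out 0
Reading digits MSB→LSB: 1029
Strip leading zeros: 1029
= 0x1029


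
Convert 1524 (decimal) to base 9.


Divide by 9 repeatedly:
1524 ÷ 9 = 169 remainder 3
169 ÷ 9 = 18 remainder 7
18 ÷ 9 = 2 remainder 0
2 ÷ 9 = 0 remainder 2
Reading remainders bottom-up:
= 2073


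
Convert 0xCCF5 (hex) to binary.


Each hex digit → 4 binary bits:
  C = 1100
  C = 1100
  F = 1111
  5 = 0101
Concatenate: 1100 1100 1111 0101
= 1100110011110101


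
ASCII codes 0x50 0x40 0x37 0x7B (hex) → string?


Codes (hex): 0x50 0x40 0x37 0x7B
Per-code ASCII lookup:
  0x50 = 80  (range 65-90: uppercase, 80 - 65 = 15) → 'P'
  0x40 = 64  (special character) → '@'
  0x37 = 55  (range 48-57: digits, 55 - 48 = 7) → '7'
  0x7B = 123  (special character) → '{'
= 'P@7{'


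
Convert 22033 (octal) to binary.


Each octal digit → 3 binary bits:
  2 = 010
  2 = 010
  0 = 000
  3 = 011
  3 = 011
Concatenate: 010 010 000 011 011
= 010010000011011


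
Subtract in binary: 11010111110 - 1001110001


Align and subtract column by column (LSB to MSB, borrowing when needed):
  11010111110
- 01001110001
  -----------
  col 0: (0 - 0 borrow-in) - 1 → borrow from next column: (0+2) - 1 = 1, borrow out 1
  col 1: (1 - 1 borrow-in) - 0 → 0 - 0 = 0, borrow out 0
  col 2: (1 - 0 borrow-in) - 0 → 1 - 0 = 1, borrow out 0
  col 3: (1 - 0 borrow-in) - 0 → 1 - 0 = 1, borrow out 0
  col 4: (1 - 0 borrow-in) - 1 → 1 - 1 = 0, borrow out 0
  col 5: (1 - 0 borrow-in) - 1 → 1 - 1 = 0, borrow out 0
  col 6: (0 - 0 borrow-in) - 1 → borrow from next column: (0+2) - 1 = 1, borrow out 1
  col 7: (1 - 1 borrow-in) - 0 → 0 - 0 = 0, borrow out 0
  col 8: (0 - 0 borrow-in) - 0 → 0 - 0 = 0, borrow out 0
  col 9: (1 - 0 borrow-in) - 1 → 1 - 1 = 0, borrow out 0
  col 10: (1 - 0 borrow-in) - 0 → 1 - 0 = 1, borrow out 0
Reading bits MSB→LSB: 10001001101
Strip leading zeros: 10001001101
= 10001001101


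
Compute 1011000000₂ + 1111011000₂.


Align and add column by column (LSB to MSB, carry propagating):
  01011000000
+ 01111011000
  -----------
  col 0: 0 + 0 + 0 (carry in) = 0 → bit 0, carry out 0
  col 1: 0 + 0 + 0 (carry in) = 0 → bit 0, carry out 0
  col 2: 0 + 0 + 0 (carry in) = 0 → bit 0, carry out 0
  col 3: 0 + 1 + 0 (carry in) = 1 → bit 1, carry out 0
  col 4: 0 + 1 + 0 (carry in) = 1 → bit 1, carry out 0
  col 5: 0 + 0 + 0 (carry in) = 0 → bit 0, carry out 0
  col 6: 1 + 1 + 0 (carry in) = 2 → bit 0, carry out 1
  col 7: 1 + 1 + 1 (carry in) = 3 → bit 1, carry out 1
  col 8: 0 + 1 + 1 (carry in) = 2 → bit 0, carry out 1
  col 9: 1 + 1 + 1 (carry in) = 3 → bit 1, carry out 1
  col 10: 0 + 0 + 1 (carry in) = 1 → bit 1, carry out 0
Reading bits MSB→LSB: 11010011000
Strip leading zeros: 11010011000
= 11010011000


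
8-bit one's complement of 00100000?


Original: 00100000
Invert all bits:
  bit 0: 0 → 1
  bit 1: 0 → 1
  bit 2: 1 → 0
  bit 3: 0 → 1
  bit 4: 0 → 1
  bit 5: 0 → 1
  bit 6: 0 → 1
  bit 7: 0 → 1
= 11011111


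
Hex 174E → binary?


Each hex digit → 4 binary bits:
  1 = 0001
  7 = 0111
  4 = 0100
  E = 1110
Concatenate: 0001 0111 0100 1110
= 0001011101001110


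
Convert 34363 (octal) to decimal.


Positional values:
Position 0: 3 × 8^0 = 3
Position 1: 6 × 8^1 = 48
Position 2: 3 × 8^2 = 192
Position 3: 4 × 8^3 = 2048
Position 4: 3 × 8^4 = 12288
Sum = 3 + 48 + 192 + 2048 + 12288
= 14579


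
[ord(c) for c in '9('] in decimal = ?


String: '9('  (2 characters)
Per-character ASCII lookup:
  '9': digits start at 48: '9' = 48 + 9 = 57
  '(': special character: '(' = 40
= 57 40


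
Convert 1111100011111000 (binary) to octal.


Group into 3-bit groups: 001111100011111000
  001 = 1
  111 = 7
  100 = 4
  011 = 3
  111 = 7
  000 = 0
= 0o174370


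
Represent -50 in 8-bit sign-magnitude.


Sign bit: 1 (negative)
Magnitude: 50 = 0110010
= 10110010


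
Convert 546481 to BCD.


Each digit → 4-bit binary:
  5 → 0101
  4 → 0100
  6 → 0110
  4 → 0100
  8 → 1000
  1 → 0001
= 0101 0100 0110 0100 1000 0001


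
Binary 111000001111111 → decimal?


Positional values:
Bit 0: 1 × 2^0 = 1
Bit 1: 1 × 2^1 = 2
Bit 2: 1 × 2^2 = 4
Bit 3: 1 × 2^3 = 8
Bit 4: 1 × 2^4 = 16
Bit 5: 1 × 2^5 = 32
Bit 6: 1 × 2^6 = 64
Bit 12: 1 × 2^12 = 4096
Bit 13: 1 × 2^13 = 8192
Bit 14: 1 × 2^14 = 16384
Sum = 1 + 2 + 4 + 8 + 16 + 32 + 64 + 4096 + 8192 + 16384
= 28799


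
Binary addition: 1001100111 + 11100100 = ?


Align and add column by column (LSB to MSB, carry propagating):
  01001100111
+ 00011100100
  -----------
  col 0: 1 + 0 + 0 (carry in) = 1 → bit 1, carry out 0
  col 1: 1 + 0 + 0 (carry in) = 1 → bit 1, carry out 0
  col 2: 1 + 1 + 0 (carry in) = 2 → bit 0, carry out 1
  col 3: 0 + 0 + 1 (carry in) = 1 → bit 1, carry out 0
  col 4: 0 + 0 + 0 (carry in) = 0 → bit 0, carry out 0
  col 5: 1 + 1 + 0 (carry in) = 2 → bit 0, carry out 1
  col 6: 1 + 1 + 1 (carry in) = 3 → bit 1, carry out 1
  col 7: 0 + 1 + 1 (carry in) = 2 → bit 0, carry out 1
  col 8: 0 + 0 + 1 (carry in) = 1 → bit 1, carry out 0
  col 9: 1 + 0 + 0 (carry in) = 1 → bit 1, carry out 0
  col 10: 0 + 0 + 0 (carry in) = 0 → bit 0, carry out 0
Reading bits MSB→LSB: 01101001011
Strip leading zeros: 1101001011
= 1101001011


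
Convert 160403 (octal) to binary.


Each octal digit → 3 binary bits:
  1 = 001
  6 = 110
  0 = 000
  4 = 100
  0 = 000
  3 = 011
Concatenate: 001 110 000 100 000 011
= 001110000100000011


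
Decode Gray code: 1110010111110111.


Gray code: 1110010111110111
MSB stays the same: 1
Each subsequent bit = prev_binary XOR current_gray:
  B[1] = 1 XOR 1 = 0
  B[2] = 0 XOR 1 = 1
  B[3] = 1 XOR 0 = 1
  B[4] = 1 XOR 0 = 1
  B[5] = 1 XOR 1 = 0
  B[6] = 0 XOR 0 = 0
  B[7] = 0 XOR 1 = 1
  B[8] = 1 XOR 1 = 0
  B[9] = 0 XOR 1 = 1
  B[10] = 1 XOR 1 = 0
  B[11] = 0 XOR 1 = 1
  B[12] = 1 XOR 0 = 1
  B[13] = 1 XOR 1 = 0
  B[14] = 0 XOR 1 = 1
  B[15] = 1 XOR 1 = 0
= 1011100101011010 (47450 decimal)


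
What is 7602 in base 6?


Divide by 6 repeatedly:
7602 ÷ 6 = 1267 remainder 0
1267 ÷ 6 = 211 remainder 1
211 ÷ 6 = 35 remainder 1
35 ÷ 6 = 5 remainder 5
5 ÷ 6 = 0 remainder 5
Reading remainders bottom-up:
= 55110


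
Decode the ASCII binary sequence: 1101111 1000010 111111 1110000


Codes (binary): 1101111 1000010 111111 1110000
Per-code ASCII lookup:
  1101111 = 111  (range 97-122: lowercase, 111 - 97 = 14) → 'o'
  1000010 = 66  (range 65-90: uppercase, 66 - 65 = 1) → 'B'
  111111 = 63  (special character) → '?'
  1110000 = 112  (range 97-122: lowercase, 112 - 97 = 15) → 'p'
= 'oB?p'


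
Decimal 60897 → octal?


Divide by 8 repeatedly:
60897 ÷ 8 = 7612 remainder 1
7612 ÷ 8 = 951 remainder 4
951 ÷ 8 = 118 remainder 7
118 ÷ 8 = 14 remainder 6
14 ÷ 8 = 1 remainder 6
1 ÷ 8 = 0 remainder 1
Reading remainders bottom-up:
= 0o166741


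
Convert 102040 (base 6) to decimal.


Positional values (base 6):
  0 × 6^0 = 0 × 1 = 0
  4 × 6^1 = 4 × 6 = 24
  0 × 6^2 = 0 × 36 = 0
  2 × 6^3 = 2 × 216 = 432
  0 × 6^4 = 0 × 1296 = 0
  1 × 6^5 = 1 × 7776 = 7776
Sum = 0 + 24 + 0 + 432 + 0 + 7776
= 8232


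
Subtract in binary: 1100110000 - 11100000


Align and subtract column by column (LSB to MSB, borrowing when needed):
  1100110000
- 0011100000
  ----------
  col 0: (0 - 0 borrow-in) - 0 → 0 - 0 = 0, borrow out 0
  col 1: (0 - 0 borrow-in) - 0 → 0 - 0 = 0, borrow out 0
  col 2: (0 - 0 borrow-in) - 0 → 0 - 0 = 0, borrow out 0
  col 3: (0 - 0 borrow-in) - 0 → 0 - 0 = 0, borrow out 0
  col 4: (1 - 0 borrow-in) - 0 → 1 - 0 = 1, borrow out 0
  col 5: (1 - 0 borrow-in) - 1 → 1 - 1 = 0, borrow out 0
  col 6: (0 - 0 borrow-in) - 1 → borrow from next column: (0+2) - 1 = 1, borrow out 1
  col 7: (0 - 1 borrow-in) - 1 → borrow from next column: (-1+2) - 1 = 0, borrow out 1
  col 8: (1 - 1 borrow-in) - 0 → 0 - 0 = 0, borrow out 0
  col 9: (1 - 0 borrow-in) - 0 → 1 - 0 = 1, borrow out 0
Reading bits MSB→LSB: 1001010000
Strip leading zeros: 1001010000
= 1001010000


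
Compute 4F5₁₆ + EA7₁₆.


Align and add column by column (LSB to MSB, each column mod 16 with carry):
  04F5
+ 0EA7
  ----
  col 0: 5(5) + 7(7) + 0 (carry in) = 12 → C(12), carry out 0
  col 1: F(15) + A(10) + 0 (carry in) = 25 → 9(9), carry out 1
  col 2: 4(4) + E(14) + 1 (carry in) = 19 → 3(3), carry out 1
  col 3: 0(0) + 0(0) + 1 (carry in) = 1 → 1(1), carry out 0
Reading digits MSB→LSB: 139C
Strip leading zeros: 139C
= 0x139C


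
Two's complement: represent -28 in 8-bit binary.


Original: 00011100
Step 1 - Invert all bits: 11100011
Step 2 - Add 1: 11100011 + 1
= 11100100 (represents -28)


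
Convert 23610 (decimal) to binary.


Divide by 2 repeatedly:
23610 ÷ 2 = 11805 remainder 0
11805 ÷ 2 = 5902 remainder 1
5902 ÷ 2 = 2951 remainder 0
2951 ÷ 2 = 1475 remainder 1
1475 ÷ 2 = 737 remainder 1
737 ÷ 2 = 368 remainder 1
368 ÷ 2 = 184 remainder 0
184 ÷ 2 = 92 remainder 0
92 ÷ 2 = 46 remainder 0
46 ÷ 2 = 23 remainder 0
23 ÷ 2 = 11 remainder 1
11 ÷ 2 = 5 remainder 1
5 ÷ 2 = 2 remainder 1
2 ÷ 2 = 1 remainder 0
1 ÷ 2 = 0 remainder 1
Reading remainders bottom-up:
= 101110000111010


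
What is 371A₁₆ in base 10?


Positional values:
Position 0: A × 16^0 = 10 × 1 = 10
Position 1: 1 × 16^1 = 1 × 16 = 16
Position 2: 7 × 16^2 = 7 × 256 = 1792
Position 3: 3 × 16^3 = 3 × 4096 = 12288
Sum = 10 + 16 + 1792 + 12288
= 14106


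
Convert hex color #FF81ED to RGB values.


Hex: #FF81ED
R = FF₁₆ = 255
G = 81₁₆ = 129
B = ED₁₆ = 237
= RGB(255, 129, 237)


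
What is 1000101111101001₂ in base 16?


Group into 4-bit nibbles: 1000101111101001
  1000 = 8
  1011 = B
  1110 = E
  1001 = 9
= 0x8BE9


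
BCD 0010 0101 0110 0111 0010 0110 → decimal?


Each 4-bit group → digit:
  0010 → 2
  0101 → 5
  0110 → 6
  0111 → 7
  0010 → 2
  0110 → 6
= 256726


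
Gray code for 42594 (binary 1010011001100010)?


Binary: 1010011001100010
Gray code: G = B XOR (B >> 1)
B >> 1 = 0101001100110001
1010011001100010 XOR 0101001100110001:
  1 XOR 0 = 1
  0 XOR 1 = 1
  1 XOR 0 = 1
  0 XOR 1 = 1
  0 XOR 0 = 0
  1 XOR 0 = 1
  1 XOR 1 = 0
  0 XOR 1 = 1
  0 XOR 0 = 0
  1 XOR 0 = 1
  1 XOR 1 = 0
  0 XOR 1 = 1
  0 XOR 0 = 0
  0 XOR 0 = 0
  1 XOR 0 = 1
  0 XOR 1 = 1
= 1111010101010011


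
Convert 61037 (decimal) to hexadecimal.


Divide by 16 repeatedly:
61037 ÷ 16 = 3814 remainder 13 (D)
3814 ÷ 16 = 238 remainder 6 (6)
238 ÷ 16 = 14 remainder 14 (E)
14 ÷ 16 = 0 remainder 14 (E)
Reading remainders bottom-up:
= 0xEE6D


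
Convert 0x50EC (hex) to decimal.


Positional values:
Position 0: C × 16^0 = 12 × 1 = 12
Position 1: E × 16^1 = 14 × 16 = 224
Position 2: 0 × 16^2 = 0 × 256 = 0
Position 3: 5 × 16^3 = 5 × 4096 = 20480
Sum = 12 + 224 + 0 + 20480
= 20716


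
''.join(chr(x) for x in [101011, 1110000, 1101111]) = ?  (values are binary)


Codes (binary): 101011 1110000 1101111
Per-code ASCII lookup:
  101011 = 43  (special character) → '+'
  1110000 = 112  (range 97-122: lowercase, 112 - 97 = 15) → 'p'
  1101111 = 111  (range 97-122: lowercase, 111 - 97 = 14) → 'o'
= '+po'


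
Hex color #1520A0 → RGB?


Hex: #1520A0
R = 15₁₆ = 21
G = 20₁₆ = 32
B = A0₁₆ = 160
= RGB(21, 32, 160)


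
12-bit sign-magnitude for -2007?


Sign bit: 1 (negative)
Magnitude: 2007 = 11111010111
= 111111010111


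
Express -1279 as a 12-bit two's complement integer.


Original: 010011111111
Step 1 - Invert all bits: 101100000000
Step 2 - Add 1: 101100000000 + 1
= 101100000001 (represents -1279)


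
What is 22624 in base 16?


Divide by 16 repeatedly:
22624 ÷ 16 = 1414 remainder 0 (0)
1414 ÷ 16 = 88 remainder 6 (6)
88 ÷ 16 = 5 remainder 8 (8)
5 ÷ 16 = 0 remainder 5 (5)
Reading remainders bottom-up:
= 0x5860


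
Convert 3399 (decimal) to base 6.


Divide by 6 repeatedly:
3399 ÷ 6 = 566 remainder 3
566 ÷ 6 = 94 remainder 2
94 ÷ 6 = 15 remainder 4
15 ÷ 6 = 2 remainder 3
2 ÷ 6 = 0 remainder 2
Reading remainders bottom-up:
= 23423


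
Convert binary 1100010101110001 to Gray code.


Binary: 1100010101110001
Gray code: G = B XOR (B >> 1)
B >> 1 = 0110001010111000
1100010101110001 XOR 0110001010111000:
  1 XOR 0 = 1
  1 XOR 1 = 0
  0 XOR 1 = 1
  0 XOR 0 = 0
  0 XOR 0 = 0
  1 XOR 0 = 1
  0 XOR 1 = 1
  1 XOR 0 = 1
  0 XOR 1 = 1
  1 XOR 0 = 1
  1 XOR 1 = 0
  1 XOR 1 = 0
  0 XOR 1 = 1
  0 XOR 0 = 0
  0 XOR 0 = 0
  1 XOR 0 = 1
= 1010011111001001


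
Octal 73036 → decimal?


Positional values:
Position 0: 6 × 8^0 = 6
Position 1: 3 × 8^1 = 24
Position 2: 0 × 8^2 = 0
Position 3: 3 × 8^3 = 1536
Position 4: 7 × 8^4 = 28672
Sum = 6 + 24 + 0 + 1536 + 28672
= 30238


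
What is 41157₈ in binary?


Each octal digit → 3 binary bits:
  4 = 100
  1 = 001
  1 = 001
  5 = 101
  7 = 111
Concatenate: 100 001 001 101 111
= 100001001101111


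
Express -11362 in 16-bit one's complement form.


Original: 0010110001100010
Invert all bits:
  bit 0: 0 → 1
  bit 1: 0 → 1
  bit 2: 1 → 0
  bit 3: 0 → 1
  bit 4: 1 → 0
  bit 5: 1 → 0
  bit 6: 0 → 1
  bit 7: 0 → 1
  bit 8: 0 → 1
  bit 9: 1 → 0
  bit 10: 1 → 0
  bit 11: 0 → 1
  bit 12: 0 → 1
  bit 13: 0 → 1
  bit 14: 1 → 0
  bit 15: 0 → 1
= 1101001110011101


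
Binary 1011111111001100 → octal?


Group into 3-bit groups: 001011111111001100
  001 = 1
  011 = 3
  111 = 7
  111 = 7
  001 = 1
  100 = 4
= 0o137714


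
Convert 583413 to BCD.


Each digit → 4-bit binary:
  5 → 0101
  8 → 1000
  3 → 0011
  4 → 0100
  1 → 0001
  3 → 0011
= 0101 1000 0011 0100 0001 0011


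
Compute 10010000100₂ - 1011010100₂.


Align and subtract column by column (LSB to MSB, borrowing when needed):
  10010000100
- 01011010100
  -----------
  col 0: (0 - 0 borrow-in) - 0 → 0 - 0 = 0, borrow out 0
  col 1: (0 - 0 borrow-in) - 0 → 0 - 0 = 0, borrow out 0
  col 2: (1 - 0 borrow-in) - 1 → 1 - 1 = 0, borrow out 0
  col 3: (0 - 0 borrow-in) - 0 → 0 - 0 = 0, borrow out 0
  col 4: (0 - 0 borrow-in) - 1 → borrow from next column: (0+2) - 1 = 1, borrow out 1
  col 5: (0 - 1 borrow-in) - 0 → borrow from next column: (-1+2) - 0 = 1, borrow out 1
  col 6: (0 - 1 borrow-in) - 1 → borrow from next column: (-1+2) - 1 = 0, borrow out 1
  col 7: (1 - 1 borrow-in) - 1 → borrow from next column: (0+2) - 1 = 1, borrow out 1
  col 8: (0 - 1 borrow-in) - 0 → borrow from next column: (-1+2) - 0 = 1, borrow out 1
  col 9: (0 - 1 borrow-in) - 1 → borrow from next column: (-1+2) - 1 = 0, borrow out 1
  col 10: (1 - 1 borrow-in) - 0 → 0 - 0 = 0, borrow out 0
Reading bits MSB→LSB: 00110110000
Strip leading zeros: 110110000
= 110110000


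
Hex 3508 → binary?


Each hex digit → 4 binary bits:
  3 = 0011
  5 = 0101
  0 = 0000
  8 = 1000
Concatenate: 0011 0101 0000 1000
= 0011010100001000


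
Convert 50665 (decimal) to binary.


Divide by 2 repeatedly:
50665 ÷ 2 = 25332 remainder 1
25332 ÷ 2 = 12666 remainder 0
12666 ÷ 2 = 6333 remainder 0
6333 ÷ 2 = 3166 remainder 1
3166 ÷ 2 = 1583 remainder 0
1583 ÷ 2 = 791 remainder 1
791 ÷ 2 = 395 remainder 1
395 ÷ 2 = 197 remainder 1
197 ÷ 2 = 98 remainder 1
98 ÷ 2 = 49 remainder 0
49 ÷ 2 = 24 remainder 1
24 ÷ 2 = 12 remainder 0
12 ÷ 2 = 6 remainder 0
6 ÷ 2 = 3 remainder 0
3 ÷ 2 = 1 remainder 1
1 ÷ 2 = 0 remainder 1
Reading remainders bottom-up:
= 1100010111101001


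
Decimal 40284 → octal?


Divide by 8 repeatedly:
40284 ÷ 8 = 5035 remainder 4
5035 ÷ 8 = 629 remainder 3
629 ÷ 8 = 78 remainder 5
78 ÷ 8 = 9 remainder 6
9 ÷ 8 = 1 remainder 1
1 ÷ 8 = 0 remainder 1
Reading remainders bottom-up:
= 0o116534


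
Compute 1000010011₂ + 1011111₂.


Align and add column by column (LSB to MSB, carry propagating):
  01000010011
+ 00001011111
  -----------
  col 0: 1 + 1 + 0 (carry in) = 2 → bit 0, carry out 1
  col 1: 1 + 1 + 1 (carry in) = 3 → bit 1, carry out 1
  col 2: 0 + 1 + 1 (carry in) = 2 → bit 0, carry out 1
  col 3: 0 + 1 + 1 (carry in) = 2 → bit 0, carry out 1
  col 4: 1 + 1 + 1 (carry in) = 3 → bit 1, carry out 1
  col 5: 0 + 0 + 1 (carry in) = 1 → bit 1, carry out 0
  col 6: 0 + 1 + 0 (carry in) = 1 → bit 1, carry out 0
  col 7: 0 + 0 + 0 (carry in) = 0 → bit 0, carry out 0
  col 8: 0 + 0 + 0 (carry in) = 0 → bit 0, carry out 0
  col 9: 1 + 0 + 0 (carry in) = 1 → bit 1, carry out 0
  col 10: 0 + 0 + 0 (carry in) = 0 → bit 0, carry out 0
Reading bits MSB→LSB: 01001110010
Strip leading zeros: 1001110010
= 1001110010
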